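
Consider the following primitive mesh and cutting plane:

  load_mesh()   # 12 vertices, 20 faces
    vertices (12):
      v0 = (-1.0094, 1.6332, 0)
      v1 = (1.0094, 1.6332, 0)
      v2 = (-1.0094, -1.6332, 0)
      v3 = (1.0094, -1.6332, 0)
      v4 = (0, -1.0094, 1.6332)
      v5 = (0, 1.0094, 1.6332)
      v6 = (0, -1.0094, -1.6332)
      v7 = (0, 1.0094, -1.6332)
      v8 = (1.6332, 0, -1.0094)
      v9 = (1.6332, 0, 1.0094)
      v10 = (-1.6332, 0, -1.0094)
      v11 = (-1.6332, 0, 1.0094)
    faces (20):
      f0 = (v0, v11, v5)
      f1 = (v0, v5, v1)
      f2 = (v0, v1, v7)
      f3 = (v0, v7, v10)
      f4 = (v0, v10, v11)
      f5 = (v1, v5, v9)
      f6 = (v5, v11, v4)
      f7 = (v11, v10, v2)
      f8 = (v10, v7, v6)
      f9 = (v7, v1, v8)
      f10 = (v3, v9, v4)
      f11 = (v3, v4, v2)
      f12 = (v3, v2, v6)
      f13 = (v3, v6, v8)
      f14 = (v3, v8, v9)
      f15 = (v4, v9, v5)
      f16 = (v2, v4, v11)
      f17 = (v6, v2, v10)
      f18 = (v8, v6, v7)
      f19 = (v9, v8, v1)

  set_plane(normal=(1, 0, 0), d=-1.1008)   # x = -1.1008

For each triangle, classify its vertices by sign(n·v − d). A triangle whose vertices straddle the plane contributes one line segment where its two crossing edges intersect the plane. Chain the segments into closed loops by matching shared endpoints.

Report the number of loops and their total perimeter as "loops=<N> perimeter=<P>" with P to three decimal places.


loops=1 perimeter=7.932

Straddling triangles (8 of 20):
  (v0,v11,v5) [+-+] → (-1.1008, 1.3939, 0.147899)–(-1.1008, 0.32905, 1.21275)  len=1.5059
  (v0,v7,v10) [++-] → (-1.1008, 0.32905, -1.21275)–(-1.1008, 1.3939, -0.147899)  len=1.5059
  (v0,v10,v11) [+--] → (-1.1008, 1.3939, -0.147899)–(-1.1008, 1.3939, 0.147899)  len=0.2958
  (v5,v11,v4) [+-+] → (-1.1008, 0.32905, 1.21275)–(-1.1008, -0.32905, 1.21275)  len=0.6581
  (v11,v10,v2) [--+] → (-1.1008, -1.3939, -0.147899)–(-1.1008, -1.3939, 0.147899)  len=0.2958
  (v10,v7,v6) [-++] → (-1.1008, 0.32905, -1.21275)–(-1.1008, -0.32905, -1.21275)  len=0.6581
  (v2,v4,v11) [++-] → (-1.1008, -0.32905, 1.21275)–(-1.1008, -1.3939, 0.147899)  len=1.5059
  (v6,v2,v10) [++-] → (-1.1008, -1.3939, -0.147899)–(-1.1008, -0.32905, -1.21275)  len=1.5059

Chained into 1 loop(s):
  loop 1: 8 segments, perimeter = 7.9315
Total perimeter = 7.932


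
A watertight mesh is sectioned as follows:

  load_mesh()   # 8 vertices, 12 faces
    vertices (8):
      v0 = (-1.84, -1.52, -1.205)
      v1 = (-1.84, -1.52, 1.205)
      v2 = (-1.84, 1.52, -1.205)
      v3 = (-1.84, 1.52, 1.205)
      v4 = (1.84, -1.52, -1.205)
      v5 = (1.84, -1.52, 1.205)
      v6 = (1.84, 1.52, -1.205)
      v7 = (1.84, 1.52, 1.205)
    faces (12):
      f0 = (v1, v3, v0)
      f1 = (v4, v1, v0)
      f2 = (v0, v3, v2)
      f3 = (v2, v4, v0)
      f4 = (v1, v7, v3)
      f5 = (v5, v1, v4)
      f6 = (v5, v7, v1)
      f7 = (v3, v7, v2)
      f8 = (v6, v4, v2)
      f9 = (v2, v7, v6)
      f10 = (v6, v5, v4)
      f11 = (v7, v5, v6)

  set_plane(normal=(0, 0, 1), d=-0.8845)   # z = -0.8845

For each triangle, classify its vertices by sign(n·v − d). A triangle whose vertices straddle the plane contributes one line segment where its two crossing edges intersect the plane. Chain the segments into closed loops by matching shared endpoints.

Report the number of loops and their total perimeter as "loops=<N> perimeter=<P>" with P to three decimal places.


loops=1 perimeter=13.440

Straddling triangles (8 of 12):
  (v1,v3,v0) [++-] → (-1.84, -1.11572, -0.8845)–(-1.84, -1.52, -0.8845)  len=0.4043
  (v4,v1,v0) [-+-] → (1.35061, -1.52, -0.8845)–(-1.84, -1.52, -0.8845)  len=3.1906
  (v0,v3,v2) [-+-] → (-1.84, -1.11572, -0.8845)–(-1.84, 1.52, -0.8845)  len=2.6357
  (v5,v1,v4) [++-] → (1.35061, -1.52, -0.8845)–(1.84, -1.52, -0.8845)  len=0.4894
  (v3,v7,v2) [++-] → (-1.35061, 1.52, -0.8845)–(-1.84, 1.52, -0.8845)  len=0.4894
  (v2,v7,v6) [-+-] → (-1.35061, 1.52, -0.8845)–(1.84, 1.52, -0.8845)  len=3.1906
  (v6,v5,v4) [-+-] → (1.84, 1.11572, -0.8845)–(1.84, -1.52, -0.8845)  len=2.6357
  (v7,v5,v6) [++-] → (1.84, 1.11572, -0.8845)–(1.84, 1.52, -0.8845)  len=0.4043

Chained into 1 loop(s):
  loop 1: 8 segments, perimeter = 13.4400
Total perimeter = 13.440


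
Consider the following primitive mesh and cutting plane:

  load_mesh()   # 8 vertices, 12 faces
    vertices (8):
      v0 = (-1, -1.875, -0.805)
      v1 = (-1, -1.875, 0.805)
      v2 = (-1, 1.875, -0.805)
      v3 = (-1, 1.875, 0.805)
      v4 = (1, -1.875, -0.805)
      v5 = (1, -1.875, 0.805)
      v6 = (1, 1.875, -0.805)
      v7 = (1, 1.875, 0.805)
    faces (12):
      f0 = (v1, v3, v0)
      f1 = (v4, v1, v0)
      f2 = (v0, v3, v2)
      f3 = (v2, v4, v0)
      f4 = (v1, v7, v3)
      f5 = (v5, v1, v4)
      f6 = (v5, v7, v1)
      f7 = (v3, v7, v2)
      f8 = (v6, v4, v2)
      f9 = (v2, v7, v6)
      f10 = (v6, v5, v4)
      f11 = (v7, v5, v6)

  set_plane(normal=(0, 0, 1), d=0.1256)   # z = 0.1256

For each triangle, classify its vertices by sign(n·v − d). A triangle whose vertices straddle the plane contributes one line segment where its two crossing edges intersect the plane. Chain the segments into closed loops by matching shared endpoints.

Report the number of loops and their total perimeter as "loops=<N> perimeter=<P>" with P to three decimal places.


loops=1 perimeter=11.500

Straddling triangles (8 of 12):
  (v1,v3,v0) [++-] → (-1, 0.292547, 0.1256)–(-1, -1.875, 0.1256)  len=2.1675
  (v4,v1,v0) [-+-] → (-0.156025, -1.875, 0.1256)–(-1, -1.875, 0.1256)  len=0.8440
  (v0,v3,v2) [-+-] → (-1, 0.292547, 0.1256)–(-1, 1.875, 0.1256)  len=1.5825
  (v5,v1,v4) [++-] → (-0.156025, -1.875, 0.1256)–(1, -1.875, 0.1256)  len=1.1560
  (v3,v7,v2) [++-] → (0.156025, 1.875, 0.1256)–(-1, 1.875, 0.1256)  len=1.1560
  (v2,v7,v6) [-+-] → (0.156025, 1.875, 0.1256)–(1, 1.875, 0.1256)  len=0.8440
  (v6,v5,v4) [-+-] → (1, -0.292547, 0.1256)–(1, -1.875, 0.1256)  len=1.5825
  (v7,v5,v6) [++-] → (1, -0.292547, 0.1256)–(1, 1.875, 0.1256)  len=2.1675

Chained into 1 loop(s):
  loop 1: 8 segments, perimeter = 11.5000
Total perimeter = 11.500


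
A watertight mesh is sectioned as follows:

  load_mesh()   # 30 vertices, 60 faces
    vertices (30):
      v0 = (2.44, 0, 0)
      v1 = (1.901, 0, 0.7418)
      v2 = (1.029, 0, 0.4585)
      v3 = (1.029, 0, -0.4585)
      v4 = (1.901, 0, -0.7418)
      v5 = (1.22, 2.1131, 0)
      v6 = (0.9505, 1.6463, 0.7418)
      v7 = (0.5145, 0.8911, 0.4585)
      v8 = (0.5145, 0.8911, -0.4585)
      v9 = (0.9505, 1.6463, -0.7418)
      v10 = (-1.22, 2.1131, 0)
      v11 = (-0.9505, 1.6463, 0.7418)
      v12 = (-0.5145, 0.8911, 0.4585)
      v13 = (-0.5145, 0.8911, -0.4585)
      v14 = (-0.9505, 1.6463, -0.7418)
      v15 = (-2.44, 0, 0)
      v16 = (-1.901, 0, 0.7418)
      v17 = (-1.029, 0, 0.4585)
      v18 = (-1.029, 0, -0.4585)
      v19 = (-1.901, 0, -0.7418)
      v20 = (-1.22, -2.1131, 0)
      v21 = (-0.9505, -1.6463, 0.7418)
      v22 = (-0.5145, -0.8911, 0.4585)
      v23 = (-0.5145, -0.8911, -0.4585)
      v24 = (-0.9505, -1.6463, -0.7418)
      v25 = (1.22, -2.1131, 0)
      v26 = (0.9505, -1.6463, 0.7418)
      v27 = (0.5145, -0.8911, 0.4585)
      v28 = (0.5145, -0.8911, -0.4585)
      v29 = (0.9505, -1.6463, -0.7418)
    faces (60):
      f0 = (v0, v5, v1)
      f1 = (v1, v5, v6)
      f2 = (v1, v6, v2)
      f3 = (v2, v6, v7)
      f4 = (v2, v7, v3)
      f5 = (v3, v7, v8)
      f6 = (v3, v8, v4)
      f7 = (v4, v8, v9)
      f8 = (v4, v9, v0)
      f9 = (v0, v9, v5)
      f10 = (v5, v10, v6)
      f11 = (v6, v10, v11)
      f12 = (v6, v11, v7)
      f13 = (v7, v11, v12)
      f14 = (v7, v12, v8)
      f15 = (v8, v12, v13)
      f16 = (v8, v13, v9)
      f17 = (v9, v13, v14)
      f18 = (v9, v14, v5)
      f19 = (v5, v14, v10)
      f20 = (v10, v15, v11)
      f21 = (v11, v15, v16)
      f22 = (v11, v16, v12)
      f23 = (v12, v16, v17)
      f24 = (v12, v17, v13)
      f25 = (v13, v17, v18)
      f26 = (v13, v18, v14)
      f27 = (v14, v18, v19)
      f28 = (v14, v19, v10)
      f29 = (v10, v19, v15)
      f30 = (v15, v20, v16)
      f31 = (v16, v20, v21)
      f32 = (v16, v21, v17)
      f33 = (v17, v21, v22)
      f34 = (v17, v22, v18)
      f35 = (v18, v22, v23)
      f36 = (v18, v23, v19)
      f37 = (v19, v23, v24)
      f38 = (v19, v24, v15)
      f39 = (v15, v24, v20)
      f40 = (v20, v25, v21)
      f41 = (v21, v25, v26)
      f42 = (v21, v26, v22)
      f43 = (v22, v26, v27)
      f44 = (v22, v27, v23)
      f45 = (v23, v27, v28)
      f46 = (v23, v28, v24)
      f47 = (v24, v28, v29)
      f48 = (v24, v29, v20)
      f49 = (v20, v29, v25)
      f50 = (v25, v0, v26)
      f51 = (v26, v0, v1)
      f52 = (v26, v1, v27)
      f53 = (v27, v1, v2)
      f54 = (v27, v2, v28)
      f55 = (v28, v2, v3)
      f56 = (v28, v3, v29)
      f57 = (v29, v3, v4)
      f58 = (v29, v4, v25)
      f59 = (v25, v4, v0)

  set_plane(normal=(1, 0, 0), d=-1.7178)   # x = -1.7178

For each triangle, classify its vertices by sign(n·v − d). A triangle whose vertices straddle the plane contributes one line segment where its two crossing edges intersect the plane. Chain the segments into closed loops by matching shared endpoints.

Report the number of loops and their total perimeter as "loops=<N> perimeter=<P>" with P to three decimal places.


Straddling triangles (14 of 60):
  (v10,v15,v11) [+-+] → (-1.7178, 1.25089, 0)–(-1.7178, 0.798226, 0.35967)  len=0.5782
  (v11,v15,v16) [+--] → (-1.7178, 0.798226, 0.35967)–(-1.7178, 0.317309, 0.7418)  len=0.6143
  (v11,v16,v12) [+-+] → (-1.7178, 0.317309, 0.7418)–(-1.7178, 0.117742, 0.704367)  len=0.2030
  (v12,v16,v17) [+-+] → (-1.7178, 0.117742, 0.704367)–(-1.7178, 0, 0.682281)  len=0.1198
  (v14,v18,v19) [++-] → (-1.7178, 0, -0.682281)–(-1.7178, 0.317309, -0.7418)  len=0.3228
  (v14,v19,v10) [+-+] → (-1.7178, 0.317309, -0.7418)–(-1.7178, 0.568458, -0.542244)  len=0.3208
  (v10,v19,v15) [+--] → (-1.7178, 0.568458, -0.542244)–(-1.7178, 1.25089, 0)  len=0.8716
  (v15,v20,v16) [-+-] → (-1.7178, -1.25089, 0)–(-1.7178, -0.568458, 0.542244)  len=0.8716
  (v16,v20,v21) [-++] → (-1.7178, -0.568458, 0.542244)–(-1.7178, -0.317309, 0.7418)  len=0.3208
  (v16,v21,v17) [-++] → (-1.7178, -0.317309, 0.7418)–(-1.7178, 0, 0.682281)  len=0.3228
  (v18,v23,v19) [++-] → (-1.7178, -0.117742, -0.704367)–(-1.7178, 0, -0.682281)  len=0.1198
  (v19,v23,v24) [-++] → (-1.7178, -0.117742, -0.704367)–(-1.7178, -0.317309, -0.7418)  len=0.2030
  (v19,v24,v15) [-+-] → (-1.7178, -0.317309, -0.7418)–(-1.7178, -0.798226, -0.35967)  len=0.6143
  (v15,v24,v20) [-++] → (-1.7178, -0.798226, -0.35967)–(-1.7178, -1.25089, 0)  len=0.5782

Chained into 1 loop(s):
  loop 1: 14 segments, perimeter = 6.0610
Total perimeter = 6.061

loops=1 perimeter=6.061


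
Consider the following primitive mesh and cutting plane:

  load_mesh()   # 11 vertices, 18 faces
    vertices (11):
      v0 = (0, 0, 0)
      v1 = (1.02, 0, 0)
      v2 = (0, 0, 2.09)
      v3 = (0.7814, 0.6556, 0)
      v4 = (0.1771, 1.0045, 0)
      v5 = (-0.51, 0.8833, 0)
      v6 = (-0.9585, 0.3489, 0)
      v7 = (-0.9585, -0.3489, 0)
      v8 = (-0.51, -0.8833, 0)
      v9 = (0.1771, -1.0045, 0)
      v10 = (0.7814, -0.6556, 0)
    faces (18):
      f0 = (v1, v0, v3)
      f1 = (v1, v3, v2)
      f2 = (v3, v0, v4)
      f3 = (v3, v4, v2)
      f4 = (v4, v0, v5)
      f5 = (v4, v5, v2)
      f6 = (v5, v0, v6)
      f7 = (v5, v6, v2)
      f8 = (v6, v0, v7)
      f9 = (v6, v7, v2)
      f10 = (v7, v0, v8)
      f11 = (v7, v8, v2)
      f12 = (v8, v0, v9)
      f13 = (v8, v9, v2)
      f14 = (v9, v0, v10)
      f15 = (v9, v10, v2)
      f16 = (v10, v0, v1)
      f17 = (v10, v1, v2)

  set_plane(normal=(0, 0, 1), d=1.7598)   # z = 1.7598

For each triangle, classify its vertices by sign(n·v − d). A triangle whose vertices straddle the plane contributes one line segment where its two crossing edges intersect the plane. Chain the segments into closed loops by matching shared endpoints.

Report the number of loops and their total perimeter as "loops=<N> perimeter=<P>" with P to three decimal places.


loops=1 perimeter=0.992

Straddling triangles (9 of 18):
  (v1,v3,v2) [--+] → (0.123454, 0.103579, 1.7598)–(0.16115, 0, 1.7598)  len=0.1102
  (v3,v4,v2) [--+] → (0.0279801, 0.158701, 1.7598)–(0.123454, 0.103579, 1.7598)  len=0.1102
  (v4,v5,v2) [--+] → (-0.0805751, 0.139553, 1.7598)–(0.0279801, 0.158701, 1.7598)  len=0.1102
  (v5,v6,v2) [--+] → (-0.151434, 0.0551229, 1.7598)–(-0.0805751, 0.139553, 1.7598)  len=0.1102
  (v6,v7,v2) [--+] → (-0.151434, -0.0551229, 1.7598)–(-0.151434, 0.0551229, 1.7598)  len=0.1102
  (v7,v8,v2) [--+] → (-0.0805751, -0.139553, 1.7598)–(-0.151434, -0.0551229, 1.7598)  len=0.1102
  (v8,v9,v2) [--+] → (0.0279801, -0.158701, 1.7598)–(-0.0805751, -0.139553, 1.7598)  len=0.1102
  (v9,v10,v2) [--+] → (0.123454, -0.103579, 1.7598)–(0.0279801, -0.158701, 1.7598)  len=0.1102
  (v10,v1,v2) [--+] → (0.16115, 0, 1.7598)–(0.123454, -0.103579, 1.7598)  len=0.1102

Chained into 1 loop(s):
  loop 1: 9 segments, perimeter = 0.9921
Total perimeter = 0.992


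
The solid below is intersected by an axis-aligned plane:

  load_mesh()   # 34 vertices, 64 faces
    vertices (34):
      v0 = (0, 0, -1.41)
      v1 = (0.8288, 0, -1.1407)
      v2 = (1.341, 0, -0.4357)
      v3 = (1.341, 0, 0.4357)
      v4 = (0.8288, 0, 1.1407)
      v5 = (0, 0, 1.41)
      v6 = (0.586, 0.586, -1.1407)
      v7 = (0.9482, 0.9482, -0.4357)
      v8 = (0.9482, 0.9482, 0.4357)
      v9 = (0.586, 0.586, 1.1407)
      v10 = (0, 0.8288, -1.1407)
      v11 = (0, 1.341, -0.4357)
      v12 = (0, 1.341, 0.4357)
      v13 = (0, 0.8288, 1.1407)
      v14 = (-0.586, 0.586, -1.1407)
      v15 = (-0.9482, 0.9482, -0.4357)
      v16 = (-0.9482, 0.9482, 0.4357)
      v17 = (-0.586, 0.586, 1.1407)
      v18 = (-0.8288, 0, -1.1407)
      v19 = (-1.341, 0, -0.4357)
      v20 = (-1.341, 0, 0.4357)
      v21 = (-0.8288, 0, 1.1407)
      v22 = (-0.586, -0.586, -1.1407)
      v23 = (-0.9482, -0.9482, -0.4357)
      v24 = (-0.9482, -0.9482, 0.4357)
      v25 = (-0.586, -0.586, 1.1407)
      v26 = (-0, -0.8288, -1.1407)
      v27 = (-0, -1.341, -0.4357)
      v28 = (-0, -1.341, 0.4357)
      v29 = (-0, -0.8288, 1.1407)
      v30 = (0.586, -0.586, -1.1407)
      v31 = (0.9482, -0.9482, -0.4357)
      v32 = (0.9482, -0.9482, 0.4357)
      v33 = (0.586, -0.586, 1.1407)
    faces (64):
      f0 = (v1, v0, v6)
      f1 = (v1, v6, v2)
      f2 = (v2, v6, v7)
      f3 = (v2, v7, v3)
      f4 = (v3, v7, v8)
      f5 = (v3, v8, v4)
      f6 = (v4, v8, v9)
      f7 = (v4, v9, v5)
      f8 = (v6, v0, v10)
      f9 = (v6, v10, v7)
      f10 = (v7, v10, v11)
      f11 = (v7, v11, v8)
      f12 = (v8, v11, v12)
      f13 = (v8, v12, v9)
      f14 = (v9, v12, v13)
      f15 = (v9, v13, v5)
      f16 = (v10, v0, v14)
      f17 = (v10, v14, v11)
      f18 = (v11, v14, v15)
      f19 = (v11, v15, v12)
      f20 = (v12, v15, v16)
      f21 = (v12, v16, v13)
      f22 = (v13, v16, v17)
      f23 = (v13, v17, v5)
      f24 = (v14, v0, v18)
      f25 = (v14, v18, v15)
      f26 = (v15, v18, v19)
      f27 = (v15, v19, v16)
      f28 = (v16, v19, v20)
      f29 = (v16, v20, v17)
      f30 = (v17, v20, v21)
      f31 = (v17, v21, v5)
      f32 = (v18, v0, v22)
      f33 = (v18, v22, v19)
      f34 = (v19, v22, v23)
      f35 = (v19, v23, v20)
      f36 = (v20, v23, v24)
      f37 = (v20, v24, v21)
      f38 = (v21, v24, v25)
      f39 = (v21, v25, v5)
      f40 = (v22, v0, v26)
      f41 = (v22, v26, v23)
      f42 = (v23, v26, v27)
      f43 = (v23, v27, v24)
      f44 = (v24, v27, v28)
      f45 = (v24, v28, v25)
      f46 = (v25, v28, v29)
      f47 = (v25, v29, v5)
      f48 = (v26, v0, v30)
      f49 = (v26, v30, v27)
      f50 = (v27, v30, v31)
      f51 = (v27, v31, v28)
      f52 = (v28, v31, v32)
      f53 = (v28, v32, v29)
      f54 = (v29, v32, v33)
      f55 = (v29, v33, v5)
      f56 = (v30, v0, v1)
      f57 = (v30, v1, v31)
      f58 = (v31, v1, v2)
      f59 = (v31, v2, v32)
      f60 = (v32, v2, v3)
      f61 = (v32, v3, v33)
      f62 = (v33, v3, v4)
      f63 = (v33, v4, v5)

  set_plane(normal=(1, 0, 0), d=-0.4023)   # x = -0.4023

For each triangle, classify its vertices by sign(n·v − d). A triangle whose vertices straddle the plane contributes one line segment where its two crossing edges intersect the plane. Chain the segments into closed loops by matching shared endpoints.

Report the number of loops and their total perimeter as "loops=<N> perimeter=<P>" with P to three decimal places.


Straddling triangles (20 of 64):
  (v10,v0,v14) [++-] → (-0.4023, 0.4023, -1.22512)–(-0.4023, 0.662113, -1.1407)  len=0.2732
  (v10,v14,v11) [+-+] → (-0.4023, 0.662113, -1.1407)–(-0.4023, 0.822678, -0.919696)  len=0.2732
  (v11,v14,v15) [+--] → (-0.4023, 0.822678, -0.919696)–(-0.4023, 1.17434, -0.4357)  len=0.5983
  (v11,v15,v12) [+-+] → (-0.4023, 1.17434, -0.4357)–(-0.4023, 1.17434, 0.0659845)  len=0.5017
  (v12,v15,v16) [+--] → (-0.4023, 1.17434, 0.0659845)–(-0.4023, 1.17434, 0.4357)  len=0.3697
  (v12,v16,v13) [+-+] → (-0.4023, 1.17434, 0.4357)–(-0.4023, 0.879459, 0.841584)  len=0.5017
  (v13,v16,v17) [+--] → (-0.4023, 0.879459, 0.841584)–(-0.4023, 0.662113, 1.1407)  len=0.3697
  (v13,v17,v5) [+-+] → (-0.4023, 0.662113, 1.1407)–(-0.4023, 0.4023, 1.22512)  len=0.2732
  (v14,v0,v18) [-+-] → (-0.4023, 0.4023, -1.22512)–(-0.4023, 0, -1.27928)  len=0.4059
  (v17,v21,v5) [--+] → (-0.4023, 0, 1.27928)–(-0.4023, 0.4023, 1.22512)  len=0.4059
  (v18,v0,v22) [-+-] → (-0.4023, 0, -1.27928)–(-0.4023, -0.4023, -1.22512)  len=0.4059
  (v21,v25,v5) [--+] → (-0.4023, -0.4023, 1.22512)–(-0.4023, 0, 1.27928)  len=0.4059
  (v22,v0,v26) [-++] → (-0.4023, -0.4023, -1.22512)–(-0.4023, -0.662113, -1.1407)  len=0.2732
  (v22,v26,v23) [-+-] → (-0.4023, -0.662113, -1.1407)–(-0.4023, -0.879459, -0.841584)  len=0.3697
  (v23,v26,v27) [-++] → (-0.4023, -0.879459, -0.841584)–(-0.4023, -1.17434, -0.4357)  len=0.5017
  (v23,v27,v24) [-+-] → (-0.4023, -1.17434, -0.4357)–(-0.4023, -1.17434, -0.0659845)  len=0.3697
  (v24,v27,v28) [-++] → (-0.4023, -1.17434, -0.0659845)–(-0.4023, -1.17434, 0.4357)  len=0.5017
  (v24,v28,v25) [-+-] → (-0.4023, -1.17434, 0.4357)–(-0.4023, -0.822678, 0.919696)  len=0.5983
  (v25,v28,v29) [-++] → (-0.4023, -0.822678, 0.919696)–(-0.4023, -0.662113, 1.1407)  len=0.2732
  (v25,v29,v5) [-++] → (-0.4023, -0.662113, 1.1407)–(-0.4023, -0.4023, 1.22512)  len=0.2732

Chained into 1 loop(s):
  loop 1: 20 segments, perimeter = 7.9450
Total perimeter = 7.945

loops=1 perimeter=7.945


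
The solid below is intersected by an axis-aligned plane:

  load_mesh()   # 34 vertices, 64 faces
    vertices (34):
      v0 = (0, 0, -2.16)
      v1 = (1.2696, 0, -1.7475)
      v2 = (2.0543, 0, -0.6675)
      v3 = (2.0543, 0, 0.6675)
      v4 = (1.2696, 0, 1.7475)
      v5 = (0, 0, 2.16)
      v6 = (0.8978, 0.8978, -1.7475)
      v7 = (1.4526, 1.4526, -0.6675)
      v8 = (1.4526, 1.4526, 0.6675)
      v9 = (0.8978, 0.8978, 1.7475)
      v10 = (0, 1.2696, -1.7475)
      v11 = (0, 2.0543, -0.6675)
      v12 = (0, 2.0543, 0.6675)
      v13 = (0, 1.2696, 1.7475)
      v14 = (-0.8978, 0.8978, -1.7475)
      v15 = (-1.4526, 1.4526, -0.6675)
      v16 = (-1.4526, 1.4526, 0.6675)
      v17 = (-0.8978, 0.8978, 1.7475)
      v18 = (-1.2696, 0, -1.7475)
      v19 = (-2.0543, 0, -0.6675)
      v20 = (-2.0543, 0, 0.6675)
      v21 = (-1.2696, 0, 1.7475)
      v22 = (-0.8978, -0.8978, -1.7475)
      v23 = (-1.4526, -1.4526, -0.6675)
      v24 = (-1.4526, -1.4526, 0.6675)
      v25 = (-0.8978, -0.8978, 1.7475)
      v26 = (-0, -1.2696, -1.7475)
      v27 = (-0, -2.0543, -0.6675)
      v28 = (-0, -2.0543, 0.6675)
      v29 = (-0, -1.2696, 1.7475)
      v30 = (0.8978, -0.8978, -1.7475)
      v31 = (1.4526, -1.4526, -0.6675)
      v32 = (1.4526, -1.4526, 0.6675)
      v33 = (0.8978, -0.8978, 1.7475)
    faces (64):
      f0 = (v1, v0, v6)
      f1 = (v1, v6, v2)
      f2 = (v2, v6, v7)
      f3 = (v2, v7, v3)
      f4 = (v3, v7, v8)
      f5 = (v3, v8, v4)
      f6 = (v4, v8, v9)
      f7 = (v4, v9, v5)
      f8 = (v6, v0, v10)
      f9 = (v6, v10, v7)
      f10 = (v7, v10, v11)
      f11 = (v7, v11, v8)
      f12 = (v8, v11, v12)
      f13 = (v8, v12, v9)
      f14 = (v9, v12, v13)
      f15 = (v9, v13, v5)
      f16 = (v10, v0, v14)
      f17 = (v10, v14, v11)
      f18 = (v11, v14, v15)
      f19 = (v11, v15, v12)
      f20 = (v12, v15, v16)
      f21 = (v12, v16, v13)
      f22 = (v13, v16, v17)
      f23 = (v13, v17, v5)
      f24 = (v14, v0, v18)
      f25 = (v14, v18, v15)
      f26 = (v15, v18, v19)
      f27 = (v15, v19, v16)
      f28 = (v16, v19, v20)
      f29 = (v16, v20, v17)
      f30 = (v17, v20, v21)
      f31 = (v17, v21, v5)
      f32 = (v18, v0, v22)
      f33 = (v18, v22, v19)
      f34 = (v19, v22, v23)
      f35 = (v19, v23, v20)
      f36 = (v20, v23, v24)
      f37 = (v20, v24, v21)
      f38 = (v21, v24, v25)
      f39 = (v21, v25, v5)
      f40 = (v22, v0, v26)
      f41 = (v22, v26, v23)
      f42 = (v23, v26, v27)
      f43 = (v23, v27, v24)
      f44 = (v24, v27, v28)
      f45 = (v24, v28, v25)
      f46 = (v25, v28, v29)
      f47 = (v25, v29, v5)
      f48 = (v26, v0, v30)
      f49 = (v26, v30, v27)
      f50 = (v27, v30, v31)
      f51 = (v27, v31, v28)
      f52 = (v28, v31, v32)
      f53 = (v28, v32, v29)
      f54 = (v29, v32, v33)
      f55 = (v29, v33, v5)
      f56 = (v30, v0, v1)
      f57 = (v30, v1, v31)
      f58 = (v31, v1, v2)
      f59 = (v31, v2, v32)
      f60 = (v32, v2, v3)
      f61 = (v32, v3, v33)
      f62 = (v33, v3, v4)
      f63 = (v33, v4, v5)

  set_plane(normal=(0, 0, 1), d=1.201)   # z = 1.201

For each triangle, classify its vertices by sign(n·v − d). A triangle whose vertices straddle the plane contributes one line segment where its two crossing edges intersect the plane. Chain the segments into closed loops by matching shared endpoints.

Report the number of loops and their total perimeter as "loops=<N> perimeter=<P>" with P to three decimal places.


Straddling triangles (16 of 64):
  (v3,v8,v4) [--+] → (1.3622, 0.735042, 1.201)–(1.66667, 0, 1.201)  len=0.7956
  (v4,v8,v9) [+-+] → (1.3622, 0.735042, 1.201)–(1.17854, 1.17854, 1.201)  len=0.4800
  (v8,v12,v9) [--+] → (0.443497, 1.48301, 1.201)–(1.17854, 1.17854, 1.201)  len=0.7956
  (v9,v12,v13) [+-+] → (0.443497, 1.48301, 1.201)–(0, 1.66667, 1.201)  len=0.4800
  (v12,v16,v13) [--+] → (-0.735042, 1.3622, 1.201)–(0, 1.66667, 1.201)  len=0.7956
  (v13,v16,v17) [+-+] → (-0.735042, 1.3622, 1.201)–(-1.17854, 1.17854, 1.201)  len=0.4800
  (v16,v20,v17) [--+] → (-1.48301, 0.443497, 1.201)–(-1.17854, 1.17854, 1.201)  len=0.7956
  (v17,v20,v21) [+-+] → (-1.48301, 0.443497, 1.201)–(-1.66667, 0, 1.201)  len=0.4800
  (v20,v24,v21) [--+] → (-1.3622, -0.735042, 1.201)–(-1.66667, 0, 1.201)  len=0.7956
  (v21,v24,v25) [+-+] → (-1.3622, -0.735042, 1.201)–(-1.17854, -1.17854, 1.201)  len=0.4800
  (v24,v28,v25) [--+] → (-0.443497, -1.48301, 1.201)–(-1.17854, -1.17854, 1.201)  len=0.7956
  (v25,v28,v29) [+-+] → (-0.443497, -1.48301, 1.201)–(0, -1.66667, 1.201)  len=0.4800
  (v28,v32,v29) [--+] → (0.735042, -1.3622, 1.201)–(0, -1.66667, 1.201)  len=0.7956
  (v29,v32,v33) [+-+] → (0.735042, -1.3622, 1.201)–(1.17854, -1.17854, 1.201)  len=0.4800
  (v32,v3,v33) [--+] → (1.48301, -0.443497, 1.201)–(1.17854, -1.17854, 1.201)  len=0.7956
  (v33,v3,v4) [+-+] → (1.48301, -0.443497, 1.201)–(1.66667, 0, 1.201)  len=0.4800

Chained into 1 loop(s):
  loop 1: 16 segments, perimeter = 10.2050
Total perimeter = 10.205

loops=1 perimeter=10.205


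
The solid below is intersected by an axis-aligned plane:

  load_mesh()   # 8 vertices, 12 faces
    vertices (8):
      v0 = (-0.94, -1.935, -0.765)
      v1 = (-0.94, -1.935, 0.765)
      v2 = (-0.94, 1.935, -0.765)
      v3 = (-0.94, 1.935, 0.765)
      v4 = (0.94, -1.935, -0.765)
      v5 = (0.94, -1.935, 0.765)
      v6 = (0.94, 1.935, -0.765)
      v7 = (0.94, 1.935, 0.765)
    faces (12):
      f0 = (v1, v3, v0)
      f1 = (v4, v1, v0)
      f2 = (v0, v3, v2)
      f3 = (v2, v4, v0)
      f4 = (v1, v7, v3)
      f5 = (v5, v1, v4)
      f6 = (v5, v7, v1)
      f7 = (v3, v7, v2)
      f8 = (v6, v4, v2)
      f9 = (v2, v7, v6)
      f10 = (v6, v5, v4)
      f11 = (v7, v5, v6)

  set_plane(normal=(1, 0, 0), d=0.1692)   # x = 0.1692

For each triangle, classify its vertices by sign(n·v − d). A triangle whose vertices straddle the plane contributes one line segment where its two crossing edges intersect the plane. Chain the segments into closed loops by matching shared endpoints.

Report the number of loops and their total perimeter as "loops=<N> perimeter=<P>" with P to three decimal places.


Straddling triangles (8 of 12):
  (v4,v1,v0) [+--] → (0.1692, -1.935, -0.1377)–(0.1692, -1.935, -0.765)  len=0.6273
  (v2,v4,v0) [-+-] → (0.1692, -0.3483, -0.765)–(0.1692, -1.935, -0.765)  len=1.5867
  (v1,v7,v3) [-+-] → (0.1692, 0.3483, 0.765)–(0.1692, 1.935, 0.765)  len=1.5867
  (v5,v1,v4) [+-+] → (0.1692, -1.935, 0.765)–(0.1692, -1.935, -0.1377)  len=0.9027
  (v5,v7,v1) [++-] → (0.1692, 0.3483, 0.765)–(0.1692, -1.935, 0.765)  len=2.2833
  (v3,v7,v2) [-+-] → (0.1692, 1.935, 0.765)–(0.1692, 1.935, 0.1377)  len=0.6273
  (v6,v4,v2) [++-] → (0.1692, -0.3483, -0.765)–(0.1692, 1.935, -0.765)  len=2.2833
  (v2,v7,v6) [-++] → (0.1692, 1.935, 0.1377)–(0.1692, 1.935, -0.765)  len=0.9027

Chained into 1 loop(s):
  loop 1: 8 segments, perimeter = 10.8000
Total perimeter = 10.800

loops=1 perimeter=10.800


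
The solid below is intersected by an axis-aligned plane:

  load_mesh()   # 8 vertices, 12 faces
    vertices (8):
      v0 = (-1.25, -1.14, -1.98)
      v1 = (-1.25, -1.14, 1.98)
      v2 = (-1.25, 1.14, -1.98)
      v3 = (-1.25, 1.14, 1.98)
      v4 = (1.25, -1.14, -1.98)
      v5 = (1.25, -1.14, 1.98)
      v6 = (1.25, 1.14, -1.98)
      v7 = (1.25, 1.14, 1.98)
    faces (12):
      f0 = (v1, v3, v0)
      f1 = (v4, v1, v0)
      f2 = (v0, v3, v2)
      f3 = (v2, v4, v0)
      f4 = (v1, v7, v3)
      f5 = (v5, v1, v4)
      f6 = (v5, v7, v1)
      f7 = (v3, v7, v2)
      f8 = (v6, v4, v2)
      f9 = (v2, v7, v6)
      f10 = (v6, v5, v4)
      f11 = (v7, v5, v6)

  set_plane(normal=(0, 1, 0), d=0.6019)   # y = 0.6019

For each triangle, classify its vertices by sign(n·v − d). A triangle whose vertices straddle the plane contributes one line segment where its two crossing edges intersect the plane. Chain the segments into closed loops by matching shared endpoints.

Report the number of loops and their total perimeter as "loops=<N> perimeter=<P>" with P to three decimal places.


Straddling triangles (8 of 12):
  (v1,v3,v0) [-+-] → (-1.25, 0.6019, 1.98)–(-1.25, 0.6019, 1.04541)  len=0.9346
  (v0,v3,v2) [-++] → (-1.25, 0.6019, 1.04541)–(-1.25, 0.6019, -1.98)  len=3.0254
  (v2,v4,v0) [+--] → (-0.659978, 0.6019, -1.98)–(-1.25, 0.6019, -1.98)  len=0.5900
  (v1,v7,v3) [-++] → (0.659978, 0.6019, 1.98)–(-1.25, 0.6019, 1.98)  len=1.9100
  (v5,v7,v1) [-+-] → (1.25, 0.6019, 1.98)–(0.659978, 0.6019, 1.98)  len=0.5900
  (v6,v4,v2) [+-+] → (1.25, 0.6019, -1.98)–(-0.659978, 0.6019, -1.98)  len=1.9100
  (v6,v5,v4) [+--] → (1.25, 0.6019, -1.04541)–(1.25, 0.6019, -1.98)  len=0.9346
  (v7,v5,v6) [+-+] → (1.25, 0.6019, 1.98)–(1.25, 0.6019, -1.04541)  len=3.0254

Chained into 1 loop(s):
  loop 1: 8 segments, perimeter = 12.9200
Total perimeter = 12.920

loops=1 perimeter=12.920


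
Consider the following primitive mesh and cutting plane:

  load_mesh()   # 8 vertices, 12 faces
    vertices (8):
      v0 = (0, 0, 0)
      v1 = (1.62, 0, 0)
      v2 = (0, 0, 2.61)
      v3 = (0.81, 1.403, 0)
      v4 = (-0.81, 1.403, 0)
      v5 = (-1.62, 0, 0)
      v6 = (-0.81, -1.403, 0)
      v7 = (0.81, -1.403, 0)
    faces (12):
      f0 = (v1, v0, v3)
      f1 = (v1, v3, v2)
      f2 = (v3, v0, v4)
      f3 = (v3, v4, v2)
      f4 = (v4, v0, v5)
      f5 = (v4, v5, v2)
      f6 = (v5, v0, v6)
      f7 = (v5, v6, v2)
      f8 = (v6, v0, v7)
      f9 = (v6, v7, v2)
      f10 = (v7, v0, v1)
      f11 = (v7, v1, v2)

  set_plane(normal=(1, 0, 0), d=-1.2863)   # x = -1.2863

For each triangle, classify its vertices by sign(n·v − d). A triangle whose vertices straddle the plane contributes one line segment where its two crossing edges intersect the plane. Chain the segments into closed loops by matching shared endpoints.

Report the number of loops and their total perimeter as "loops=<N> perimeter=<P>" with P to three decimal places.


Straddling triangles (4 of 12):
  (v4,v0,v5) [++-] → (-1.2863, 0, 0)–(-1.2863, 0.578001, 0)  len=0.5780
  (v4,v5,v2) [+-+] → (-1.2863, 0.578001, 0)–(-1.2863, 0, 0.537628)  len=0.7894
  (v5,v0,v6) [-++] → (-1.2863, 0, 0)–(-1.2863, -0.578001, 0)  len=0.5780
  (v5,v6,v2) [-++] → (-1.2863, -0.578001, 0)–(-1.2863, 0, 0.537628)  len=0.7894

Chained into 1 loop(s):
  loop 1: 4 segments, perimeter = 2.7348
Total perimeter = 2.735

loops=1 perimeter=2.735


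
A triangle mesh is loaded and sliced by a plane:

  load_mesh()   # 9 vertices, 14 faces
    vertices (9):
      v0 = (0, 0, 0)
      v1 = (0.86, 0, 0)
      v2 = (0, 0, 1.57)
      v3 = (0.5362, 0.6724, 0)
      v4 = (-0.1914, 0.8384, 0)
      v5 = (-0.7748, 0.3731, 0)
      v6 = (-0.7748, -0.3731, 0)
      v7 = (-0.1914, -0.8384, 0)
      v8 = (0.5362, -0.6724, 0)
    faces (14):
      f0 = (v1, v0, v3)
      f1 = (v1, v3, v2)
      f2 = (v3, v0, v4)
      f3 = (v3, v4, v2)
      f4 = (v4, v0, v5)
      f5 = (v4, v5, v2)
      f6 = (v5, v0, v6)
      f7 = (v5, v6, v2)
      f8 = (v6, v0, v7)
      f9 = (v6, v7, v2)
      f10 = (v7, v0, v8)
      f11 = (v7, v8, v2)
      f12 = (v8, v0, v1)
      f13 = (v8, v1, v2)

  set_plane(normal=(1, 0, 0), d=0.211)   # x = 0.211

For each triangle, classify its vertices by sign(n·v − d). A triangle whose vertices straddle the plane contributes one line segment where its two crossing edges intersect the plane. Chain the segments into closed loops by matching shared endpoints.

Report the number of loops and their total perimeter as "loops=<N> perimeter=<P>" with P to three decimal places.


loops=1 perimeter=4.332

Straddling triangles (8 of 14):
  (v1,v0,v3) [+-+] → (0.211, 0, 0)–(0.211, 0.264596, 0)  len=0.2646
  (v1,v3,v2) [++-] → (0.211, 0.264596, 0.952189)–(0.211, 0, 1.1848)  len=0.3523
  (v3,v0,v4) [+--] → (0.211, 0.264596, 0)–(0.211, 0.746594, 0)  len=0.4820
  (v3,v4,v2) [+--] → (0.211, 0.746594, 0)–(0.211, 0.264596, 0.952189)  len=1.0672
  (v7,v0,v8) [--+] → (0.211, -0.264596, 0)–(0.211, -0.746594, 0)  len=0.4820
  (v7,v8,v2) [-+-] → (0.211, -0.746594, 0)–(0.211, -0.264596, 0.952189)  len=1.0672
  (v8,v0,v1) [+-+] → (0.211, -0.264596, 0)–(0.211, 0, 0)  len=0.2646
  (v8,v1,v2) [++-] → (0.211, 0, 1.1848)–(0.211, -0.264596, 0.952189)  len=0.3523

Chained into 1 loop(s):
  loop 1: 8 segments, perimeter = 4.3323
Total perimeter = 4.332


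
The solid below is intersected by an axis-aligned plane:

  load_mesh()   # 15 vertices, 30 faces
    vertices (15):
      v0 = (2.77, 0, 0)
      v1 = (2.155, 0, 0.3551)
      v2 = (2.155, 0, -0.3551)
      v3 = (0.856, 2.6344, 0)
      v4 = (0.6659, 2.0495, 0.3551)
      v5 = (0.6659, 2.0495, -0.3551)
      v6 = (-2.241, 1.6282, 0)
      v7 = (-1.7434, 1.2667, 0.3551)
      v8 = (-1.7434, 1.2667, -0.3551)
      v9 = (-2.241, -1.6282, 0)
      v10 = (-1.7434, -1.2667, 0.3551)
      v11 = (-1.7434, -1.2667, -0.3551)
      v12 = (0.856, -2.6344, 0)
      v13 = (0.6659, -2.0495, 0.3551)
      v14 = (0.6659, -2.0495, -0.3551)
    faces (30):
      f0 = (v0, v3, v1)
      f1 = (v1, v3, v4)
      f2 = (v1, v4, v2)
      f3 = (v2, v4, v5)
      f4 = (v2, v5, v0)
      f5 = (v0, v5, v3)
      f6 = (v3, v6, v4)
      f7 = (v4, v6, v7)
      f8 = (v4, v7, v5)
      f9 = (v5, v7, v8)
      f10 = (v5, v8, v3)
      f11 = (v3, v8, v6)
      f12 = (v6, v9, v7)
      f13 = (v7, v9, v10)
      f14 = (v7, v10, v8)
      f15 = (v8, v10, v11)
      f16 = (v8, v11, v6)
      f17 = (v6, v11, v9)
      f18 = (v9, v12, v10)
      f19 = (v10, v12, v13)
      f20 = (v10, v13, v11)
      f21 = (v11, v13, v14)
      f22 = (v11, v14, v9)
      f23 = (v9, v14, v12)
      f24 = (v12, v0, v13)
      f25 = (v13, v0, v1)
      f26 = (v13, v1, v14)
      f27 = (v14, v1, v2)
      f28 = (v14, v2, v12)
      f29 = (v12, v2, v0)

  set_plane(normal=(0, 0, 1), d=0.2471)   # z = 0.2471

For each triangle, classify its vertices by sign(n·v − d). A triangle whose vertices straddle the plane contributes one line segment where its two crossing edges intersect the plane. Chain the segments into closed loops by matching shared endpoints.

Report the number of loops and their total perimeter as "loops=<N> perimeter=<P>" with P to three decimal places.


Straddling triangles (20 of 30):
  (v0,v3,v1) [--+] → (1.75992, 0.801226, 0.2471)–(2.34205, 0, 0.2471)  len=0.9904
  (v1,v3,v4) [+-+] → (1.75992, 0.801226, 0.2471)–(0.723717, 2.22739, 0.2471)  len=1.7629
  (v1,v4,v2) [++-] → (0.892347, 1.73783, 0.2471)–(2.155, 0, 0.2471)  len=2.1481
  (v2,v4,v5) [-+-] → (0.892347, 1.73783, 0.2471)–(0.6659, 2.0495, 0.2471)  len=0.3852
  (v3,v6,v4) [--+] → (-0.218204, 1.92137, 0.2471)–(0.723717, 2.22739, 0.2471)  len=0.9904
  (v4,v6,v7) [+-+] → (-0.218204, 1.92137, 0.2471)–(-1.89474, 1.37665, 0.2471)  len=1.7628
  (v4,v7,v5) [++-] → (-1.37702, 1.38574, 0.2471)–(0.6659, 2.0495, 0.2471)  len=2.1480
  (v5,v7,v8) [-+-] → (-1.37702, 1.38574, 0.2471)–(-1.7434, 1.2667, 0.2471)  len=0.3852
  (v6,v9,v7) [--+] → (-1.89474, 0.386246, 0.2471)–(-1.89474, 1.37665, 0.2471)  len=0.9904
  (v7,v9,v10) [+-+] → (-1.89474, 0.386246, 0.2471)–(-1.89474, -1.37665, 0.2471)  len=1.7629
  (v7,v10,v8) [++-] → (-1.7434, -0.881446, 0.2471)–(-1.7434, 1.2667, 0.2471)  len=2.1481
  (v8,v10,v11) [-+-] → (-1.7434, -0.881446, 0.2471)–(-1.7434, -1.2667, 0.2471)  len=0.3853
  (v9,v12,v10) [--+] → (-0.952819, -1.68267, 0.2471)–(-1.89474, -1.37665, 0.2471)  len=0.9904
  (v10,v12,v13) [+-+] → (-0.952819, -1.68267, 0.2471)–(0.723717, -2.22739, 0.2471)  len=1.7628
  (v10,v13,v11) [++-] → (0.299518, -1.93046, 0.2471)–(-1.7434, -1.2667, 0.2471)  len=2.1480
  (v11,v13,v14) [-+-] → (0.299518, -1.93046, 0.2471)–(0.6659, -2.0495, 0.2471)  len=0.3852
  (v12,v0,v13) [--+] → (1.30584, -1.42617, 0.2471)–(0.723717, -2.22739, 0.2471)  len=0.9904
  (v13,v0,v1) [+-+] → (1.30584, -1.42617, 0.2471)–(2.34205, 0, 0.2471)  len=1.7629
  (v13,v1,v14) [++-] → (1.92855, -0.311667, 0.2471)–(0.6659, -2.0495, 0.2471)  len=2.1481
  (v14,v1,v2) [-+-] → (1.92855, -0.311667, 0.2471)–(2.155, 0, 0.2471)  len=0.3852

Chained into 2 loop(s):
  loop 1: 10 segments, perimeter = 13.7661
  loop 2: 10 segments, perimeter = 12.6667
Total perimeter = 26.433

loops=2 perimeter=26.433


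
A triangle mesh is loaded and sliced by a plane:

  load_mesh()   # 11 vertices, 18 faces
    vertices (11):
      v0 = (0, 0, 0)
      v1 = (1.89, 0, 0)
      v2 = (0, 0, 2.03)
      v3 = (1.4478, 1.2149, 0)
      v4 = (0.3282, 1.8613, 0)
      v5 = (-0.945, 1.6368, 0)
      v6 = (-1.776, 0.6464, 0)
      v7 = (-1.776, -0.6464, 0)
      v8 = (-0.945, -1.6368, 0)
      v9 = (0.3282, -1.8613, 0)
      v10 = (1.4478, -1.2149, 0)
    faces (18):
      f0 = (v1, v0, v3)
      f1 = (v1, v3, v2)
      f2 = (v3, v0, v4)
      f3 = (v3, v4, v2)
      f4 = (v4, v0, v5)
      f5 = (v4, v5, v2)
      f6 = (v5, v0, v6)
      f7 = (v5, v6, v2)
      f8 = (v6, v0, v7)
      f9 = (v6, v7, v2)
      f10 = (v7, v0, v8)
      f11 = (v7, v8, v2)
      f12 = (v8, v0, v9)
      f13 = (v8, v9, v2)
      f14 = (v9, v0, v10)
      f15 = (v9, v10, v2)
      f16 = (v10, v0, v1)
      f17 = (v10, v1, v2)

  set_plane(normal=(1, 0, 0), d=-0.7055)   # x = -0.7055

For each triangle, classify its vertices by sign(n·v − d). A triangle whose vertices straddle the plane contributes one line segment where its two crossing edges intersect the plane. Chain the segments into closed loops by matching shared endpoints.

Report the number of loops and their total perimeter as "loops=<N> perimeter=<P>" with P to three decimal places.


Straddling triangles (10 of 18):
  (v4,v0,v5) [++-] → (-0.7055, 1.22197, 0)–(-0.7055, 1.67903, 0)  len=0.4571
  (v4,v5,v2) [+-+] → (-0.7055, 1.67903, 0)–(-0.7055, 1.22197, 0.514481)  len=0.6882
  (v5,v0,v6) [-+-] → (-0.7055, 1.22197, 0)–(-0.7055, 0.256777, 0)  len=0.9652
  (v5,v6,v2) [--+] → (-0.7055, 0.256777, 1.2236)–(-0.7055, 1.22197, 0.514481)  len=1.1977
  (v6,v0,v7) [-+-] → (-0.7055, 0.256777, 0)–(-0.7055, -0.256777, 0)  len=0.5136
  (v6,v7,v2) [--+] → (-0.7055, -0.256777, 1.2236)–(-0.7055, 0.256777, 1.2236)  len=0.5136
  (v7,v0,v8) [-+-] → (-0.7055, -0.256777, 0)–(-0.7055, -1.22197, 0)  len=0.9652
  (v7,v8,v2) [--+] → (-0.7055, -1.22197, 0.514481)–(-0.7055, -0.256777, 1.2236)  len=1.1977
  (v8,v0,v9) [-++] → (-0.7055, -1.22197, 0)–(-0.7055, -1.67903, 0)  len=0.4571
  (v8,v9,v2) [-++] → (-0.7055, -1.67903, 0)–(-0.7055, -1.22197, 0.514481)  len=0.6882

Chained into 1 loop(s):
  loop 1: 10 segments, perimeter = 7.6433
Total perimeter = 7.643

loops=1 perimeter=7.643


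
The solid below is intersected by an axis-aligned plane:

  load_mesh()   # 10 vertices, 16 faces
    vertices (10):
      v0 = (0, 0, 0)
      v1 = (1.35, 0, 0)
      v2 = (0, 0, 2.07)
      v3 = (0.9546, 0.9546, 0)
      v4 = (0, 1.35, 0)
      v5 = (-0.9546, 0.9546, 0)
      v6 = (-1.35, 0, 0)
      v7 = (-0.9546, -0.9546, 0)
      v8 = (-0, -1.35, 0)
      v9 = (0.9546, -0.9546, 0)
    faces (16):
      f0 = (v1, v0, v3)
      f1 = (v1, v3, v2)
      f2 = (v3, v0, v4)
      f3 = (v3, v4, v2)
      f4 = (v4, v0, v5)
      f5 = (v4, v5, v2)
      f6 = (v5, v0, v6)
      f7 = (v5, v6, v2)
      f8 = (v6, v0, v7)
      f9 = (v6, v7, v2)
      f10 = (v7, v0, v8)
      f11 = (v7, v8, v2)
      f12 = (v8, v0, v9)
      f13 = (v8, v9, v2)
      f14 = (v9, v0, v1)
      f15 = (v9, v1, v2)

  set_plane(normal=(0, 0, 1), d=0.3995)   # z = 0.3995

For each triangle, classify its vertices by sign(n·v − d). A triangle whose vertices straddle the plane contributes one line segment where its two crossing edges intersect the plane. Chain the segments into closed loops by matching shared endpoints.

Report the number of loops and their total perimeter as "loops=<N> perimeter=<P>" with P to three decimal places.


loops=1 perimeter=6.671

Straddling triangles (8 of 16):
  (v1,v3,v2) [--+] → (0.770367, 0.770367, 0.3995)–(1.08946, 0, 0.3995)  len=0.8338
  (v3,v4,v2) [--+] → (0, 1.08946, 0.3995)–(0.770367, 0.770367, 0.3995)  len=0.8338
  (v4,v5,v2) [--+] → (-0.770367, 0.770367, 0.3995)–(0, 1.08946, 0.3995)  len=0.8338
  (v5,v6,v2) [--+] → (-1.08946, 0, 0.3995)–(-0.770367, 0.770367, 0.3995)  len=0.8338
  (v6,v7,v2) [--+] → (-0.770367, -0.770367, 0.3995)–(-1.08946, 0, 0.3995)  len=0.8338
  (v7,v8,v2) [--+] → (0, -1.08946, 0.3995)–(-0.770367, -0.770367, 0.3995)  len=0.8338
  (v8,v9,v2) [--+] → (0.770367, -0.770367, 0.3995)–(0, -1.08946, 0.3995)  len=0.8338
  (v9,v1,v2) [--+] → (1.08946, 0, 0.3995)–(0.770367, -0.770367, 0.3995)  len=0.8338

Chained into 1 loop(s):
  loop 1: 8 segments, perimeter = 6.6707
Total perimeter = 6.671


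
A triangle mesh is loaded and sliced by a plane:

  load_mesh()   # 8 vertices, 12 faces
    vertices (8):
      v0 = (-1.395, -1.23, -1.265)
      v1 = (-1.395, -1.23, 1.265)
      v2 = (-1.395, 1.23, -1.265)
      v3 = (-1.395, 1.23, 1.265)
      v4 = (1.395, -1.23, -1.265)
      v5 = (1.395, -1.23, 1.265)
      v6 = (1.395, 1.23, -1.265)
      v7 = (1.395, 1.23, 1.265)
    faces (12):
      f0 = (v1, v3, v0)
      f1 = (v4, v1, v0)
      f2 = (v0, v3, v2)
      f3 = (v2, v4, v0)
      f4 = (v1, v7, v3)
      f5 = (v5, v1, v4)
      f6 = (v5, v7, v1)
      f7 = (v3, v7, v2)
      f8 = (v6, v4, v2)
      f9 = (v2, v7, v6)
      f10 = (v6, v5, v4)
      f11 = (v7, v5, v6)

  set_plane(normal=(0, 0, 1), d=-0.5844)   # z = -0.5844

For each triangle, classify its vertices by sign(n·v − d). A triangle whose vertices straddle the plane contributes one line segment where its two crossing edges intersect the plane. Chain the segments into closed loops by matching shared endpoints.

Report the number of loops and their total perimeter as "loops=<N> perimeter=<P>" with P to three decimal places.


Straddling triangles (8 of 12):
  (v1,v3,v0) [++-] → (-1.395, -0.568231, -0.5844)–(-1.395, -1.23, -0.5844)  len=0.6618
  (v4,v1,v0) [-+-] → (0.644457, -1.23, -0.5844)–(-1.395, -1.23, -0.5844)  len=2.0395
  (v0,v3,v2) [-+-] → (-1.395, -0.568231, -0.5844)–(-1.395, 1.23, -0.5844)  len=1.7982
  (v5,v1,v4) [++-] → (0.644457, -1.23, -0.5844)–(1.395, -1.23, -0.5844)  len=0.7505
  (v3,v7,v2) [++-] → (-0.644457, 1.23, -0.5844)–(-1.395, 1.23, -0.5844)  len=0.7505
  (v2,v7,v6) [-+-] → (-0.644457, 1.23, -0.5844)–(1.395, 1.23, -0.5844)  len=2.0395
  (v6,v5,v4) [-+-] → (1.395, 0.568231, -0.5844)–(1.395, -1.23, -0.5844)  len=1.7982
  (v7,v5,v6) [++-] → (1.395, 0.568231, -0.5844)–(1.395, 1.23, -0.5844)  len=0.6618

Chained into 1 loop(s):
  loop 1: 8 segments, perimeter = 10.5000
Total perimeter = 10.500

loops=1 perimeter=10.500
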